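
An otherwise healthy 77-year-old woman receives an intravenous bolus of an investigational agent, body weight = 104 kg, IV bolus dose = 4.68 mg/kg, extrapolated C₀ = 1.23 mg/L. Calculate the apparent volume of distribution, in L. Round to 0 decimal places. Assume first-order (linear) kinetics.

396 L

Dose = 4.68 × 104 = 486.7 mg
Vd = Dose / C₀ = 486.7 / 1.23 = 395.7 L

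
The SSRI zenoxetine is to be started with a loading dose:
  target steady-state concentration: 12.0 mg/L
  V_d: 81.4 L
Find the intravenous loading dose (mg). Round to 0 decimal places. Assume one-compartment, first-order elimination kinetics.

977 mg

LD = Css × Vd = 12.0 × 81.4 = 976.8 mg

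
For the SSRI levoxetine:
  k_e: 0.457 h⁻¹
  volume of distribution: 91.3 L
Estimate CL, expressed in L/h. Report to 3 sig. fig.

41.7 L/h

CL = k × Vd = 0.457 × 91.3 = 41.72 L/h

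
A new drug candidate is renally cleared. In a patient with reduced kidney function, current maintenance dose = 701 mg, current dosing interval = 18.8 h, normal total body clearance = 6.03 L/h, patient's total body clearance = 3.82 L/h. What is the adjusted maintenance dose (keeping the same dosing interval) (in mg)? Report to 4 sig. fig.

To keep the same average steady-state level, dosing rate must scale with clearance.
CL ratio = 3.82 / 6.03 = 0.6335
New dose (same interval) = 701 × 0.6335 = 444.1 mg

444.1 mg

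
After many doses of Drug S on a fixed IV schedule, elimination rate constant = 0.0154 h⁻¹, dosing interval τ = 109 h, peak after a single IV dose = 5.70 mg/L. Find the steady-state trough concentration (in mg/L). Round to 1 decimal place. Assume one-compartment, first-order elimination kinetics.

1.3 mg/L

e^(−kτ) = e^(−0.01540 × 109) = 0.1866
Accumulation ratio R = 1 / (1 − e^(−kτ)) = 1 / (1 − 0.1866) = 1.229
Steady-state trough = C₀ × R × e^(−kτ) = 5.70 × 1.229 × 0.1866 = 1.307 mg/L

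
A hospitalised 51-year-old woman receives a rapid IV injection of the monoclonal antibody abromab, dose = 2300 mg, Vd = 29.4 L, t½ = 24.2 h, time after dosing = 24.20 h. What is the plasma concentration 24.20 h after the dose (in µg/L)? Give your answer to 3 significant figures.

39100 µg/L

C₀ = Dose / Vd = 2300 / 29.4 = 78.23 mg/L
k = ln2 / t½ = 0.693147 / 24.2 = 0.02864 h⁻¹
t / t½ = 24.20 / 24.2 = 1 half-lives
C = C₀ × (1/2)^1 = 78.23 × 0.5000 = 39.12 mg/L
Convert: 39.12 mg/L × 1000 = 39120 µg/L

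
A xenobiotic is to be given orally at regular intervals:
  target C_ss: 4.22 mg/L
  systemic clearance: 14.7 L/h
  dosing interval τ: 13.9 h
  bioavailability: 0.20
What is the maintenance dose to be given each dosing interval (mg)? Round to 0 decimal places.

4311 mg

At steady state, F × (Dose/τ) = Css × CL.
Dose = Css × CL × τ / F = 4.22 × 14.70 × 13.9 / 0.20 = 4311 mg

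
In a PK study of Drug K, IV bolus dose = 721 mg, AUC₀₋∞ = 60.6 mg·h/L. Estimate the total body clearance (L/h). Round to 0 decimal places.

CL = Dose / AUC = 721 / 60.6 = 11.90 L/h

12 L/h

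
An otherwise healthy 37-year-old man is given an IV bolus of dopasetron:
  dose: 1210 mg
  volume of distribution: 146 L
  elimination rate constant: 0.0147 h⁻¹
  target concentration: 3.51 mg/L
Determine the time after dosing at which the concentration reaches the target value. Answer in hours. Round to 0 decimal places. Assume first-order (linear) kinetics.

C₀ = Dose / Vd = 1210 / 146 = 8.288 mg/L
t = ln(C₀ / C) / k = ln(8.288 / 3.51) / 0.01470
  = ln(2.361) / 0.01470 = 0.8591 / 0.01470 = 58.44 h

58 h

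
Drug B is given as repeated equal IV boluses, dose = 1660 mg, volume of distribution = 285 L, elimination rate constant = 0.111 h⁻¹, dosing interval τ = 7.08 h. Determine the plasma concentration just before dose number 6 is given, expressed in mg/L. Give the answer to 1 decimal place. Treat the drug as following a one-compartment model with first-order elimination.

C₀ per dose = Dose / Vd = 1660 / 285 = 5.825 mg/L
Fraction remaining after one interval: r = e^(−kτ) = e^(−0.1110 × 7.08) = 0.4557
Before dose 6, 5 doses have been given (aged 1τ, 2τ, 3τ, 4τ, 5τ).
C_trough = C₀ × (r + r² + … + r^5) = C₀ × r(1−r^5)/(1−r)
        = 5.825 × 0.4557 × (1 − 0.01965) / (1 − 0.4557) = 4.781 mg/L

4.8 mg/L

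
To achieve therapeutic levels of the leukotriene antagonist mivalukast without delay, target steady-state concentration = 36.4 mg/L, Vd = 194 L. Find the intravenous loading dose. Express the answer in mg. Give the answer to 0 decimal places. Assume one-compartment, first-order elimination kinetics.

7062 mg

LD = Css × Vd = 36.4 × 194 = 7062 mg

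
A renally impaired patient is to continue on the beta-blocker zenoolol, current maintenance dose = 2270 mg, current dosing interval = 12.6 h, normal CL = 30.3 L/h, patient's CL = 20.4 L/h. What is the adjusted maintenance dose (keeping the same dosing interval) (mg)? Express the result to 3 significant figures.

1530 mg

To keep the same average steady-state level, dosing rate must scale with clearance.
CL ratio = 20.4 / 30.3 = 0.6733
New dose (same interval) = 2270 × 0.6733 = 1528 mg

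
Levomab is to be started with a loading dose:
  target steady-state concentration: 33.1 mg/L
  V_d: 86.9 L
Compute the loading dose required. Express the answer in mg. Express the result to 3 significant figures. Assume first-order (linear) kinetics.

2880 mg

LD = Css × Vd = 33.1 × 86.9 = 2876 mg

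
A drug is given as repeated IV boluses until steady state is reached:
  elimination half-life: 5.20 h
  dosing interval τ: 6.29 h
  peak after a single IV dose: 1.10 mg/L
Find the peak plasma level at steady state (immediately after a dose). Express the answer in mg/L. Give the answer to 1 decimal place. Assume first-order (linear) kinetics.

k = ln2 / t½ = 0.693147 / 5.20 = 0.1333 h⁻¹
e^(−kτ) = e^(−0.1333 × 6.29) = 0.4324
Accumulation ratio R = 1 / (1 − e^(−kτ)) = 1 / (1 − 0.4324) = 1.762
Steady-state peak = C₀ × R = 1.10 × 1.762 = 1.938 mg/L

1.9 mg/L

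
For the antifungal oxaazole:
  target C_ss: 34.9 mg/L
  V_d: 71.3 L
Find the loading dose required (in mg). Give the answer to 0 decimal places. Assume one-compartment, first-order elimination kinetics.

2488 mg

LD = Css × Vd = 34.9 × 71.3 = 2488 mg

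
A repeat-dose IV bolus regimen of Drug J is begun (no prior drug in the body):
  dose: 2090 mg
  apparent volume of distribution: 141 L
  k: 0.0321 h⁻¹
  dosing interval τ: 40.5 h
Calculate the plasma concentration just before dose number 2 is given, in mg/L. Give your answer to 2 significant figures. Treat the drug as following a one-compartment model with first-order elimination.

4.0 mg/L

C₀ per dose = Dose / Vd = 2090 / 141 = 14.82 mg/L
Fraction remaining after one interval: r = e^(−kτ) = e^(−0.03210 × 40.5) = 0.2725
Before dose 2, 1 dose has been given (aged 1τ).
C_trough = C₀ × r = 14.82 × 0.2725 = 4.038 mg/L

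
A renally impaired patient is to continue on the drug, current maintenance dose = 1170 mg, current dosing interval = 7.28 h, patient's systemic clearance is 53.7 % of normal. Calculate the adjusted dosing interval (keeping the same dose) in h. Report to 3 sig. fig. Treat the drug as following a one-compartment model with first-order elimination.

13.6 h

To keep the same average steady-state level, dosing rate must scale with clearance.
CL ratio = 53.7 / 100 = 0.5370
New interval (same dose) = 7.28 / 0.5370 = 13.56 h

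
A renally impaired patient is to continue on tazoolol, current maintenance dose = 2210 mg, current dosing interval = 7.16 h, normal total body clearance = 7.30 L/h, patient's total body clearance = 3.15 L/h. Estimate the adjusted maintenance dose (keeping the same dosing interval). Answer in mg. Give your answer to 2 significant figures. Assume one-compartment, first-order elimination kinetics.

To keep the same average steady-state level, dosing rate must scale with clearance.
CL ratio = 3.15 / 7.30 = 0.4315
New dose (same interval) = 2210 × 0.4315 = 953.6 mg

950 mg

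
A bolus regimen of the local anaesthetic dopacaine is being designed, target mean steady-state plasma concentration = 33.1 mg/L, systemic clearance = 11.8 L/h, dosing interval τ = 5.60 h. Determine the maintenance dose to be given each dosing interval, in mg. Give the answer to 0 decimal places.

2187 mg

At steady state, Dose/τ = Css × CL.
Dose = Css × CL × τ = 33.1 × 11.80 × 5.60 = 2187 mg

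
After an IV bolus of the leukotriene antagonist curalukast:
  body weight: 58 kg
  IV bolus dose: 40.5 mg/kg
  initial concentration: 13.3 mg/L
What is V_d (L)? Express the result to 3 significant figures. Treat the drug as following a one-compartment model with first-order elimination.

Dose = 40.5 × 58 = 2349 mg
Vd = Dose / C₀ = 2349 / 13.3 = 176.6 L

177 L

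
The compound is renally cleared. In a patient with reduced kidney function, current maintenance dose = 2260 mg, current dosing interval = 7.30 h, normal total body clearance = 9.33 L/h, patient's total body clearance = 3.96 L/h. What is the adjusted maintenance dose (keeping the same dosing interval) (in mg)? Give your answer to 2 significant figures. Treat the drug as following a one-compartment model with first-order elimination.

960 mg

To keep the same average steady-state level, dosing rate must scale with clearance.
CL ratio = 3.96 / 9.33 = 0.4244
New dose (same interval) = 2260 × 0.4244 = 959.1 mg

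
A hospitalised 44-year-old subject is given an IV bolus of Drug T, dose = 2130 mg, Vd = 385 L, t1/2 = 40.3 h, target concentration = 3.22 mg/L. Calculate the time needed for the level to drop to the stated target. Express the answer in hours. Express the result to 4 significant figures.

C₀ = Dose / Vd = 2130 / 385 = 5.532 mg/L
k = ln2 / t½ = 0.693147 / 40.3 = 0.01720 h⁻¹
t = ln(C₀ / C) / k = ln(5.532 / 3.22) / 0.01720
  = ln(1.718) / 0.01720 = 0.5412 / 0.01720 = 31.47 h

31.47 h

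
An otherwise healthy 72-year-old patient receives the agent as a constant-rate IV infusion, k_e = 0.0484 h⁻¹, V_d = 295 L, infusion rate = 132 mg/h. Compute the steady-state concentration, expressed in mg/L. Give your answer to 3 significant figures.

9.24 mg/L

CL = k × Vd = 0.04840 × 295 = 14.28 L/h
At steady state Css = R₀ / CL = 132 / 14.28 = 9.244 mg/L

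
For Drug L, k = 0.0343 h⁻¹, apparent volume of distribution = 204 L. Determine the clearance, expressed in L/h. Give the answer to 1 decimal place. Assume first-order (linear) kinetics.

CL = k × Vd = 0.0343 × 204 = 6.997 L/h

7.0 L/h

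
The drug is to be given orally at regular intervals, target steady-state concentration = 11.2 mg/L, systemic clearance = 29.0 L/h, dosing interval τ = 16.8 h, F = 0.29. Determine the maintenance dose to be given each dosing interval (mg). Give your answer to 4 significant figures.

18820 mg

At steady state, F × (Dose/τ) = Css × CL.
Dose = Css × CL × τ / F = 11.2 × 29.00 × 16.8 / 0.29 = 18820 mg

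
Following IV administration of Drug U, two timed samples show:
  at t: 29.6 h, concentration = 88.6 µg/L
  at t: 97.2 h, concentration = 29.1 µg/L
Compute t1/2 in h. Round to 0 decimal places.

42 h

k = ln(C₁/C₂) / (t₂ − t₁) = ln(88.6/29.1) / (97.2 − 29.6)
  = 1.113 / 67.60 = 0.01646 h⁻¹
t½ = ln2 / k = 0.693147 / 0.01646 = 42.11 h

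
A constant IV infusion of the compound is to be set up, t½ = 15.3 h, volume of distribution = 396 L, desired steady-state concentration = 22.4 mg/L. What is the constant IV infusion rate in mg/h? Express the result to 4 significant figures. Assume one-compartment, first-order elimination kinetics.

k = ln2 / t½ = 0.693147 / 15.3 = 0.04530 h⁻¹
CL = k × Vd = 0.04530 × 396 = 17.94 L/h
At steady state, infusion rate R₀ = Css × CL = 22.4 × 17.94 = 401.9 mg/h

401.9 mg/h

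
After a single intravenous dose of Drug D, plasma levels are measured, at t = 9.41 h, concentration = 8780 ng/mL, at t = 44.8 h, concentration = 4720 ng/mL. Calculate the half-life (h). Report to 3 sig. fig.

39.5 h

k = ln(C₁/C₂) / (t₂ − t₁) = ln(8780/4720) / (44.8 − 9.41)
  = 0.6207 / 35.39 = 0.01754 h⁻¹
t½ = ln2 / k = 0.693147 / 0.01754 = 39.52 h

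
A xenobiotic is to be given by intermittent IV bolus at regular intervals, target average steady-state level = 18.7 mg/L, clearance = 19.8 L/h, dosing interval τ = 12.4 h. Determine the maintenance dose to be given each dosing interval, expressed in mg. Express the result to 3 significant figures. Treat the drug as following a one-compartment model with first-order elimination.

At steady state, Dose/τ = Css × CL.
Dose = Css × CL × τ = 18.7 × 19.80 × 12.4 = 4591 mg

4590 mg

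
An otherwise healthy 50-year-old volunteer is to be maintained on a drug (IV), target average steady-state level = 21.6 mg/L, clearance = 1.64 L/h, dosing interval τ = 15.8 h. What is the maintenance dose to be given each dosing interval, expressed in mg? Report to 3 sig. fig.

At steady state, Dose/τ = Css × CL.
Dose = Css × CL × τ = 21.6 × 1.640 × 15.8 = 559.7 mg

560 mg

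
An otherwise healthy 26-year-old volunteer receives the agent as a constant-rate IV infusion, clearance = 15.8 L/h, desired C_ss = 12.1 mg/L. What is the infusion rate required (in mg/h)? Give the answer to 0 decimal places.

191 mg/h

At steady state, infusion rate R₀ = Css × CL = 12.1 × 15.80 = 191.2 mg/h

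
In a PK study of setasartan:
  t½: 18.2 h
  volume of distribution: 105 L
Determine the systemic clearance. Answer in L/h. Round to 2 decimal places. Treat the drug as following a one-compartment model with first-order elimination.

4.00 L/h

k = ln2 / t½ = 0.693147 / 18.2 = 0.03809 h⁻¹
CL = k × Vd = 0.03809 × 105 = 3.999 L/h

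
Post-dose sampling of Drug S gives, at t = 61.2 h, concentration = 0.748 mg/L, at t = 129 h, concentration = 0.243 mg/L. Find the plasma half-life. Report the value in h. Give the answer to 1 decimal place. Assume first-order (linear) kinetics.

41.8 h

k = ln(C₁/C₂) / (t₂ − t₁) = ln(0.748/0.243) / (129 − 61.2)
  = 1.124 / 67.80 = 0.01658 h⁻¹
t½ = ln2 / k = 0.693147 / 0.01658 = 41.81 h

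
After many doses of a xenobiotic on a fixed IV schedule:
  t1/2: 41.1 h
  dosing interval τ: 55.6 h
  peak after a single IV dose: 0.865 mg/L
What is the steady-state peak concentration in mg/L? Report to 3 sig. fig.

1.42 mg/L

k = ln2 / t½ = 0.693147 / 41.1 = 0.01686 h⁻¹
e^(−kτ) = e^(−0.01686 × 55.6) = 0.3916
Accumulation ratio R = 1 / (1 − e^(−kτ)) = 1 / (1 − 0.3916) = 1.644
Steady-state peak = C₀ × R = 0.865 × 1.644 = 1.422 mg/L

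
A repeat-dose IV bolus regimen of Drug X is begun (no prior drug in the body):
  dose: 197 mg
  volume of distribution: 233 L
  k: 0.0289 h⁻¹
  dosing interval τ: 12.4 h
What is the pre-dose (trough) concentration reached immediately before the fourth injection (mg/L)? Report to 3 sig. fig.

1.29 mg/L

C₀ per dose = Dose / Vd = 197 / 233 = 0.8455 mg/L
Fraction remaining after one interval: r = e^(−kτ) = e^(−0.02890 × 12.4) = 0.6988
Before dose 4, 3 doses have been given (aged 1τ, 2τ, 3τ).
C_trough = C₀ × (r + r² + … + r^3) = C₀ × r(1−r^3)/(1−r)
        = 0.8455 × 0.6988 × (1 − 0.3412) / (1 − 0.6988) = 1.292 mg/L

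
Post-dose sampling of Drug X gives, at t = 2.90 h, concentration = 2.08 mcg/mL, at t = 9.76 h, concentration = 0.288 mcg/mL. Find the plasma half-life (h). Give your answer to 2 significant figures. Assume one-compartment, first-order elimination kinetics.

2.4 h

k = ln(C₁/C₂) / (t₂ − t₁) = ln(2.08/0.288) / (9.76 − 2.90)
  = 1.977 / 6.860 = 0.2882 h⁻¹
t½ = ln2 / k = 0.693147 / 0.2882 = 2.405 h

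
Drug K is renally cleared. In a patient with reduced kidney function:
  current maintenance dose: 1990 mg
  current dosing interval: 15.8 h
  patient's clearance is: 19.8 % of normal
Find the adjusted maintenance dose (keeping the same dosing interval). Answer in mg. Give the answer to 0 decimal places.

To keep the same average steady-state level, dosing rate must scale with clearance.
CL ratio = 19.8 / 100 = 0.1980
New dose (same interval) = 1990 × 0.1980 = 394.0 mg

394 mg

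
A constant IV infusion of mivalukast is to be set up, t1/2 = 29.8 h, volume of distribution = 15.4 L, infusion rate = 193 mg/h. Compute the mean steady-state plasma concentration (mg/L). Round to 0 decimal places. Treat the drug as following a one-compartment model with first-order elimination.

k = ln2 / t½ = 0.693147 / 29.8 = 0.02326 h⁻¹
CL = k × Vd = 0.02326 × 15.4 = 0.3582 L/h
At steady state Css = R₀ / CL = 193 / 0.3582 = 538.8 mg/L

539 mg/L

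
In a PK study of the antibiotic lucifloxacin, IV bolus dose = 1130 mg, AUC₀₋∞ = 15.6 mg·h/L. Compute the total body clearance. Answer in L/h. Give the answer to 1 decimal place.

CL = Dose / AUC = 1130 / 15.6 = 72.44 L/h

72.4 L/h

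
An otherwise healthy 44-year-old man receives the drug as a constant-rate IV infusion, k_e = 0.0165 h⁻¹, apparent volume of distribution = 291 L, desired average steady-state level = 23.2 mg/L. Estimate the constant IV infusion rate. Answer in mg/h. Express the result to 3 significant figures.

111 mg/h

CL = k × Vd = 0.01650 × 291 = 4.802 L/h
At steady state, infusion rate R₀ = Css × CL = 23.2 × 4.802 = 111.4 mg/h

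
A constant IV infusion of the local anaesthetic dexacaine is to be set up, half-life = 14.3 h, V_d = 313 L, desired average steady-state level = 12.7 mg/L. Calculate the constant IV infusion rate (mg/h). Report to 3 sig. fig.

k = ln2 / t½ = 0.693147 / 14.3 = 0.04847 h⁻¹
CL = k × Vd = 0.04847 × 313 = 15.17 L/h
At steady state, infusion rate R₀ = Css × CL = 12.7 × 15.17 = 192.7 mg/h

193 mg/h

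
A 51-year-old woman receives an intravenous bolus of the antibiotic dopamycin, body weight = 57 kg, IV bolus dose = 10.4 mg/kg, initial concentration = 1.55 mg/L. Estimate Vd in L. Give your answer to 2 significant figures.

Dose = 10.4 × 57 = 592.8 mg
Vd = Dose / C₀ = 592.8 / 1.55 = 382.5 L

380 L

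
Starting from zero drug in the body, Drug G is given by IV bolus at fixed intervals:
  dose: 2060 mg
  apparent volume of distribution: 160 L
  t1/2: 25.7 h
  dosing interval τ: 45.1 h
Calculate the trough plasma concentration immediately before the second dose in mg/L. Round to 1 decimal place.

C₀ per dose = Dose / Vd = 2060 / 160 = 12.88 mg/L
k = ln2 / t½ = 0.693147 / 25.7 = 0.02697 h⁻¹
Fraction remaining after one interval: r = e^(−kτ) = e^(−0.02697 × 45.1) = 0.2963
Before dose 2, 1 dose has been given (aged 1τ).
C_trough = C₀ × r = 12.88 × 0.2963 = 3.816 mg/L

3.8 mg/L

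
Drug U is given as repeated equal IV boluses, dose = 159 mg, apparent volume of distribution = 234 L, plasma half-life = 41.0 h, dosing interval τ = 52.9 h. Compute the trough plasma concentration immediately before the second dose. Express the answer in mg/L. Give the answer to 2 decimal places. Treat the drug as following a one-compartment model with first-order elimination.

C₀ per dose = Dose / Vd = 159 / 234 = 0.6795 mg/L
k = ln2 / t½ = 0.693147 / 41.0 = 0.01691 h⁻¹
Fraction remaining after one interval: r = e^(−kτ) = e^(−0.01691 × 52.9) = 0.4088
Before dose 2, 1 dose has been given (aged 1τ).
C_trough = C₀ × r = 0.6795 × 0.4088 = 0.2778 mg/L

0.28 mg/L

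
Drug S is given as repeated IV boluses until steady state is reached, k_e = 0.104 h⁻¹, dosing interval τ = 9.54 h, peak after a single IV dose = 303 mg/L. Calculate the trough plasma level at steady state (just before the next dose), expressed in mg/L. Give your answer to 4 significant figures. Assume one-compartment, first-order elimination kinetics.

e^(−kτ) = e^(−0.1040 × 9.54) = 0.3708
Accumulation ratio R = 1 / (1 − e^(−kτ)) = 1 / (1 − 0.3708) = 1.589
Steady-state trough = C₀ × R × e^(−kτ) = 303 × 1.589 × 0.3708 = 178.5 mg/L

178.5 mg/L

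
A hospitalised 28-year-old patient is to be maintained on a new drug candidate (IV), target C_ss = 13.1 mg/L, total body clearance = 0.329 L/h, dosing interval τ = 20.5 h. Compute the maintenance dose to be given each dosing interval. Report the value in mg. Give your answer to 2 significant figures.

88 mg

At steady state, Dose/τ = Css × CL.
Dose = Css × CL × τ = 13.1 × 0.3290 × 20.5 = 88.35 mg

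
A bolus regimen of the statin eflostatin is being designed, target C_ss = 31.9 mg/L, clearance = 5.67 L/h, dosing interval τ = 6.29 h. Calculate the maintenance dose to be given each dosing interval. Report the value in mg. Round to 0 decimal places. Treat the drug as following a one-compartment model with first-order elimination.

At steady state, Dose/τ = Css × CL.
Dose = Css × CL × τ = 31.9 × 5.670 × 6.29 = 1138 mg

1138 mg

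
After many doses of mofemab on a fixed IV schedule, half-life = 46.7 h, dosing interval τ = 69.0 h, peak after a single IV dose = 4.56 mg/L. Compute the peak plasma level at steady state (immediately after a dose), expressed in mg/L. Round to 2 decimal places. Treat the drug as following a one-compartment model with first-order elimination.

k = ln2 / t½ = 0.693147 / 46.7 = 0.01484 h⁻¹
e^(−kτ) = e^(−0.01484 × 69.0) = 0.3592
Accumulation ratio R = 1 / (1 − e^(−kτ)) = 1 / (1 − 0.3592) = 1.561
Steady-state peak = C₀ × R = 4.56 × 1.561 = 7.118 mg/L

7.12 mg/L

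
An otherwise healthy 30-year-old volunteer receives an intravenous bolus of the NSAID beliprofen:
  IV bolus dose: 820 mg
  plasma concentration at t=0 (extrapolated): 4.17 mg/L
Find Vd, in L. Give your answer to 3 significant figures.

Vd = Dose / C₀ = 820.0 / 4.17 = 196.6 L

197 L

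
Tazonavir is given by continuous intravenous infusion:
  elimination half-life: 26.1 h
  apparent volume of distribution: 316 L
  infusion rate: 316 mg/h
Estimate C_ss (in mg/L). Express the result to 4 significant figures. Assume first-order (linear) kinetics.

k = ln2 / t½ = 0.693147 / 26.1 = 0.02656 h⁻¹
CL = k × Vd = 0.02656 × 316 = 8.393 L/h
At steady state Css = R₀ / CL = 316 / 8.393 = 37.65 mg/L

37.65 mg/L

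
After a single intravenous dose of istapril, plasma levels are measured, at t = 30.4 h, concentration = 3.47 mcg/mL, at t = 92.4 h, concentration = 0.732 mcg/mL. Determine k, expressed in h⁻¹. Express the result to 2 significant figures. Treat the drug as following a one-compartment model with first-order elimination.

k = ln(C₁/C₂) / (t₂ − t₁) = ln(3.47/0.732) / (92.4 − 30.4)
  = 1.556 / 62.00 = 0.02510 h⁻¹

0.025 h⁻¹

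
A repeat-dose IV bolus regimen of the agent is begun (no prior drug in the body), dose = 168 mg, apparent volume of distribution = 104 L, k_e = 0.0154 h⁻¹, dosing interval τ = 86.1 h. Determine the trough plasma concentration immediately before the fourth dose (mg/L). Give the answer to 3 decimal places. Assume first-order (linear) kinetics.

C₀ per dose = Dose / Vd = 168 / 104 = 1.615 mg/L
Fraction remaining after one interval: r = e^(−kτ) = e^(−0.01540 × 86.1) = 0.2656
Before dose 4, 3 doses have been given (aged 1τ, 2τ, 3τ).
C_trough = C₀ × (r + r² + … + r^3) = C₀ × r(1−r^3)/(1−r)
        = 1.615 × 0.2656 × (1 − 0.01874) / (1 − 0.2656) = 0.5731 mg/L

0.573 mg/L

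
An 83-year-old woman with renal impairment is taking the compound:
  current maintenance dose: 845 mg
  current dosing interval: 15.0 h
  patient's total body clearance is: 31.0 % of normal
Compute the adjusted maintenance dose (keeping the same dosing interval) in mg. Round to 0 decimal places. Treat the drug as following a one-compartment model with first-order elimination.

To keep the same average steady-state level, dosing rate must scale with clearance.
CL ratio = 31.0 / 100 = 0.3100
New dose (same interval) = 845 × 0.3100 = 262.0 mg

262 mg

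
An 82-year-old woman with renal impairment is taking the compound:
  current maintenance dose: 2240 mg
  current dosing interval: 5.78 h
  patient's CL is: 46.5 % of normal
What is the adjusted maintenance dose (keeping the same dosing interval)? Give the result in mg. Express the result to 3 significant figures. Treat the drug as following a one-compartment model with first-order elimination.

To keep the same average steady-state level, dosing rate must scale with clearance.
CL ratio = 46.5 / 100 = 0.4650
New dose (same interval) = 2240 × 0.4650 = 1042 mg

1040 mg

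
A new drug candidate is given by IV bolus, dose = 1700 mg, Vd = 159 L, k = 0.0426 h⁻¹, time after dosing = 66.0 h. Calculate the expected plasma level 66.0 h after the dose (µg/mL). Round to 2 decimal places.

C₀ = Dose / Vd = 1700 / 159 = 10.69 mg/L
C = C₀ · e^(−k·t) = 10.69 × e^(−0.04260 × 66.0)
  = 10.69 × 0.06011 = 0.6426 mg/L
(0.6426 mg/L = 0.6426 µg/mL)

0.64 µg/mL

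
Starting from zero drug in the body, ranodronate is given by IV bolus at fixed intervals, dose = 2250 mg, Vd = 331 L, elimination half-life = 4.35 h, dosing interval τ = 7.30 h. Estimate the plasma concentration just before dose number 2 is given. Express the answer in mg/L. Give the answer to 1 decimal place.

2.1 mg/L

C₀ per dose = Dose / Vd = 2250 / 331 = 6.798 mg/L
k = ln2 / t½ = 0.693147 / 4.35 = 0.1593 h⁻¹
Fraction remaining after one interval: r = e^(−kτ) = e^(−0.1593 × 7.30) = 0.3126
Before dose 2, 1 dose has been given (aged 1τ).
C_trough = C₀ × r = 6.798 × 0.3126 = 2.125 mg/L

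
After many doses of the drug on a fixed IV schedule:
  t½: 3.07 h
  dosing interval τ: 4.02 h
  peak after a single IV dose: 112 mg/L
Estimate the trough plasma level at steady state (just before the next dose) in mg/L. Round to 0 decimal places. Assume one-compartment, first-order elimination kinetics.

76 mg/L

k = ln2 / t½ = 0.693147 / 3.07 = 0.2258 h⁻¹
e^(−kτ) = e^(−0.2258 × 4.02) = 0.4034
Accumulation ratio R = 1 / (1 − e^(−kτ)) = 1 / (1 − 0.4034) = 1.676
Steady-state trough = C₀ × R × e^(−kτ) = 112 × 1.676 × 0.4034 = 75.72 mg/L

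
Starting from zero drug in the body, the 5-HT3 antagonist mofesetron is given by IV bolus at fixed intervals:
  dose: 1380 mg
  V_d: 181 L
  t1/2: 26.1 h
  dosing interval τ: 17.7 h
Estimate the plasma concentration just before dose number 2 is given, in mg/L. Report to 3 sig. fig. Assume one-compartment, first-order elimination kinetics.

C₀ per dose = Dose / Vd = 1380 / 181 = 7.624 mg/L
k = ln2 / t½ = 0.693147 / 26.1 = 0.02656 h⁻¹
Fraction remaining after one interval: r = e^(−kτ) = e^(−0.02656 × 17.7) = 0.6249
Before dose 2, 1 dose has been given (aged 1τ).
C_trough = C₀ × r = 7.624 × 0.6249 = 4.764 mg/L

4.76 mg/L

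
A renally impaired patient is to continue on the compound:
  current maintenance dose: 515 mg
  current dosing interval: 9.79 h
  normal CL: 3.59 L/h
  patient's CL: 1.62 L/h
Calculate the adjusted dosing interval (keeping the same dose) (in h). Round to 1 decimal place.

21.7 h

To keep the same average steady-state level, dosing rate must scale with clearance.
CL ratio = 1.62 / 3.59 = 0.4513
New interval (same dose) = 9.79 / 0.4513 = 21.69 h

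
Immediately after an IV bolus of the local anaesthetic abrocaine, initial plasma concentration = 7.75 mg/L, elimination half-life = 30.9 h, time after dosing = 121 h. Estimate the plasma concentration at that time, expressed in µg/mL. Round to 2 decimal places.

0.51 µg/mL

k = ln2 / t½ = 0.693147 / 30.9 = 0.02243 h⁻¹
C = C₀ · e^(−k·t) = 7.750 × e^(−0.02243 × 121)
  = 7.750 × 0.06627 = 0.5136 mg/L
(0.5136 mg/L = 0.5136 µg/mL)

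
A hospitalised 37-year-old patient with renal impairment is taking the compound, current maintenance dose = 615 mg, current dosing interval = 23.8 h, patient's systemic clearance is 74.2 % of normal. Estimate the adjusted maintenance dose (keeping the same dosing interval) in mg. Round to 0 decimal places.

456 mg

To keep the same average steady-state level, dosing rate must scale with clearance.
CL ratio = 74.2 / 100 = 0.7420
New dose (same interval) = 615 × 0.7420 = 456.3 mg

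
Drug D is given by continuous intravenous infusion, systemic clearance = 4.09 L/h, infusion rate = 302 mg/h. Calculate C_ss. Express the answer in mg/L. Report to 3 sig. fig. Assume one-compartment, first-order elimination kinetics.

At steady state Css = R₀ / CL = 302 / 4.090 = 73.84 mg/L

73.8 mg/L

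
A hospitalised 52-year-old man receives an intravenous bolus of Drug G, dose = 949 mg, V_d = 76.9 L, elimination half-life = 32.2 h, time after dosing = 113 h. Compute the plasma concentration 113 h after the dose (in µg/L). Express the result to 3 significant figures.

1080 µg/L

C₀ = Dose / Vd = 949.0 / 76.9 = 12.34 mg/L
k = ln2 / t½ = 0.693147 / 32.2 = 0.02153 h⁻¹
C = C₀ · e^(−k·t) = 12.34 × e^(−0.02153 × 113)
  = 12.34 × 0.08778 = 1.083 mg/L
Convert: 1.083 mg/L × 1000 = 1083 µg/L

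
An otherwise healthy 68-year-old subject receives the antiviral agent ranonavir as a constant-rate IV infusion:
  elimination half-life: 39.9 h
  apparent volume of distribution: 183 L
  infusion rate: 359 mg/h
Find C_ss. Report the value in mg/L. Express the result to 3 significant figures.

113 mg/L

k = ln2 / t½ = 0.693147 / 39.9 = 0.01737 h⁻¹
CL = k × Vd = 0.01737 × 183 = 3.179 L/h
At steady state Css = R₀ / CL = 359 / 3.179 = 112.9 mg/L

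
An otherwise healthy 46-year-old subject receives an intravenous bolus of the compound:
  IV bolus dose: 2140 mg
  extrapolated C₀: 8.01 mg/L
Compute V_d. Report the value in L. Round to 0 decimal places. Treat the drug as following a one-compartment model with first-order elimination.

Vd = Dose / C₀ = 2140 / 8.01 = 267.2 L

267 L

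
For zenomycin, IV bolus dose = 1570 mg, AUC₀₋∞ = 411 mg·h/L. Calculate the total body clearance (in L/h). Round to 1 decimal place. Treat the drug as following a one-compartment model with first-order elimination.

CL = Dose / AUC = 1570 / 411 = 3.820 L/h

3.8 L/h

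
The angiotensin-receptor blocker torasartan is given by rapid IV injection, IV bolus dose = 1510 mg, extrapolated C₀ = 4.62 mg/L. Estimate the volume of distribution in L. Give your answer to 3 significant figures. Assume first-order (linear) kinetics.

327 L

Vd = Dose / C₀ = 1510 / 4.62 = 326.8 L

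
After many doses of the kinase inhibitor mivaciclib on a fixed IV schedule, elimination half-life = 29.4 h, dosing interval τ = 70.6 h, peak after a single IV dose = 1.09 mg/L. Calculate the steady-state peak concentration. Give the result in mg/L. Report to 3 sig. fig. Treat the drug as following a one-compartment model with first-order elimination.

1.34 mg/L

k = ln2 / t½ = 0.693147 / 29.4 = 0.02358 h⁻¹
e^(−kτ) = e^(−0.02358 × 70.6) = 0.1892
Accumulation ratio R = 1 / (1 − e^(−kτ)) = 1 / (1 − 0.1892) = 1.233
Steady-state peak = C₀ × R = 1.09 × 1.233 = 1.344 mg/L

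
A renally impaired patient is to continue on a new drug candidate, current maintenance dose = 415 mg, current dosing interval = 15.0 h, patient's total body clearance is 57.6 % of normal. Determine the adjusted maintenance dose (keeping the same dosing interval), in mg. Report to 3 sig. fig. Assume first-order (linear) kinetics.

To keep the same average steady-state level, dosing rate must scale with clearance.
CL ratio = 57.6 / 100 = 0.5760
New dose (same interval) = 415 × 0.5760 = 239.0 mg

239 mg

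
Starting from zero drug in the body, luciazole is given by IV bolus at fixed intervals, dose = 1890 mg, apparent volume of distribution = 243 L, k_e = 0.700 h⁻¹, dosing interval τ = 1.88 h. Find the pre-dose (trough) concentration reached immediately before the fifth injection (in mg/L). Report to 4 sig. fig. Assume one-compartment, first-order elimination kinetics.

2.836 mg/L

C₀ per dose = Dose / Vd = 1890 / 243 = 7.778 mg/L
Fraction remaining after one interval: r = e^(−kτ) = e^(−0.7000 × 1.88) = 0.2682
Before dose 5, 4 doses have been given (aged 1τ, 2τ, 3τ, 4τ).
C_trough = C₀ × (r + r² + … + r^4) = C₀ × r(1−r^4)/(1−r)
        = 7.778 × 0.2682 × (1 − 0.005174) / (1 − 0.2682) = 2.836 mg/L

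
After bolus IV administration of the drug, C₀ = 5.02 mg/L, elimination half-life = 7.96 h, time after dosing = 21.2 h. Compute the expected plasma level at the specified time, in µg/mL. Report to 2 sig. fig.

0.79 µg/mL

k = ln2 / t½ = 0.693147 / 7.96 = 0.08708 h⁻¹
C = C₀ · e^(−k·t) = 5.020 × e^(−0.08708 × 21.2)
  = 5.020 × 0.1579 = 0.7927 mg/L
(0.7927 mg/L = 0.7927 µg/mL)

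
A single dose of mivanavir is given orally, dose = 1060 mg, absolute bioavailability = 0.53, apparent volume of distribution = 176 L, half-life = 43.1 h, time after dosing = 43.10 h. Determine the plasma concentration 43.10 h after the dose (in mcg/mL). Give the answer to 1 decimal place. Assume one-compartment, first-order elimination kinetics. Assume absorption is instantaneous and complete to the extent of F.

1.6 mcg/mL

Amount reaching circulation = F × Dose = 0.53 × 1060 = 561.8 mg
C₀ = F·Dose / Vd = 561.8 / 176 = 3.192 mg/L
k = ln2 / t½ = 0.693147 / 43.1 = 0.01608 h⁻¹
t / t½ = 43.10 / 43.1 = 1 half-lives
C = C₀ × (1/2)^1 = 3.192 × 0.5000 = 1.596 mg/L
(1.596 mg/L = 1.596 mcg/mL)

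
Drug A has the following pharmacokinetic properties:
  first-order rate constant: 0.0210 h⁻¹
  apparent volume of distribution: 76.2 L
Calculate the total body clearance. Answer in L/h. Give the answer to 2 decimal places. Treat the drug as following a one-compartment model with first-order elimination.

CL = k × Vd = 0.0210 × 76.2 = 1.600 L/h

1.60 L/h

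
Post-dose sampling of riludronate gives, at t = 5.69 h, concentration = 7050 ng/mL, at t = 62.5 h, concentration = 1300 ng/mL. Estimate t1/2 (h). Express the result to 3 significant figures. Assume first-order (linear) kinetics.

23.3 h

k = ln(C₁/C₂) / (t₂ − t₁) = ln(7050/1300) / (62.5 − 5.69)
  = 1.691 / 56.81 = 0.02977 h⁻¹
t½ = ln2 / k = 0.693147 / 0.02977 = 23.28 h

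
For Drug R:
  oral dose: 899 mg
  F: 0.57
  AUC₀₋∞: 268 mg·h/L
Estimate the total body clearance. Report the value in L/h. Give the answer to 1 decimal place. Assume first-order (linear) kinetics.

1.9 L/h

CL = F·Dose / AUC = 0.57 × 899 / 268 = 1.912 L/h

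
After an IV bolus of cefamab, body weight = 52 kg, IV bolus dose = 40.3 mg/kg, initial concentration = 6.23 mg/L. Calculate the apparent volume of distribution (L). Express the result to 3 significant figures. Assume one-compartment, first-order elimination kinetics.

Dose = 40.3 × 52 = 2096 mg
Vd = Dose / C₀ = 2096 / 6.23 = 336.4 L

336 L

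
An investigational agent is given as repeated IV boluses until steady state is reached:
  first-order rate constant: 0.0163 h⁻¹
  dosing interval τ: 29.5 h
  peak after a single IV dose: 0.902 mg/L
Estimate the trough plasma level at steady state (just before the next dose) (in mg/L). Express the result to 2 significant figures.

e^(−kτ) = e^(−0.01630 × 29.5) = 0.6183
Accumulation ratio R = 1 / (1 − e^(−kτ)) = 1 / (1 − 0.6183) = 2.620
Steady-state trough = C₀ × R × e^(−kτ) = 0.902 × 2.620 × 0.6183 = 1.461 mg/L

1.5 mg/L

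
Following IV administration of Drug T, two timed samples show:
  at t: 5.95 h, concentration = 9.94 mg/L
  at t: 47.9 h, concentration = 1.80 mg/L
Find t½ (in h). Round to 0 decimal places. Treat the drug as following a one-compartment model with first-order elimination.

17 h

k = ln(C₁/C₂) / (t₂ − t₁) = ln(9.94/1.80) / (47.9 − 5.95)
  = 1.709 / 41.95 = 0.04074 h⁻¹
t½ = ln2 / k = 0.693147 / 0.04074 = 17.01 h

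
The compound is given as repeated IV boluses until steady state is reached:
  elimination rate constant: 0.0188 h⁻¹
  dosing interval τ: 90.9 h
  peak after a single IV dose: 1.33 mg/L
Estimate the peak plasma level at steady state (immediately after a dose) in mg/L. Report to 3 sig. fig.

e^(−kτ) = e^(−0.01880 × 90.9) = 0.1811
Accumulation ratio R = 1 / (1 − e^(−kτ)) = 1 / (1 − 0.1811) = 1.221
Steady-state peak = C₀ × R = 1.33 × 1.221 = 1.624 mg/L

1.62 mg/L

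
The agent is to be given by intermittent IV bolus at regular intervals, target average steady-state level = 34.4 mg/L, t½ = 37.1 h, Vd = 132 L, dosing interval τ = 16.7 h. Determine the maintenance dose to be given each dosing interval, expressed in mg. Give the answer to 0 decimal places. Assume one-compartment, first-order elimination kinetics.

k = ln2 / t½ = 0.693147 / 37.1 = 0.01868 h⁻¹
CL = k × Vd = 0.01868 × 132 = 2.466 L/h
At steady state, Dose/τ = Css × CL.
Dose = Css × CL × τ = 34.4 × 2.466 × 16.7 = 1417 mg

1417 mg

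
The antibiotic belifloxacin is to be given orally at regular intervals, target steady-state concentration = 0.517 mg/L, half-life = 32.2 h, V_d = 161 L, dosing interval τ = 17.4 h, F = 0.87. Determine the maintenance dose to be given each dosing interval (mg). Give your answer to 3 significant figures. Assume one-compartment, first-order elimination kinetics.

35.8 mg

k = ln2 / t½ = 0.693147 / 32.2 = 0.02153 h⁻¹
CL = k × Vd = 0.02153 × 161 = 3.466 L/h
At steady state, F × (Dose/τ) = Css × CL.
Dose = Css × CL × τ / F = 0.517 × 3.466 × 17.4 / 0.87 = 35.84 mg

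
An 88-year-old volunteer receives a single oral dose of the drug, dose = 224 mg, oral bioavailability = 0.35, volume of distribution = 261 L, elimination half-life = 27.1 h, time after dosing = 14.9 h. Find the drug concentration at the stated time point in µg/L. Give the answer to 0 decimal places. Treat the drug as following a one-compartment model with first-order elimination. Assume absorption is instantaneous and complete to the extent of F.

205 µg/L

Amount reaching circulation = F × Dose = 0.35 × 224.0 = 78.40 mg
C₀ = F·Dose / Vd = 78.40 / 261 = 0.3004 mg/L
k = ln2 / t½ = 0.693147 / 27.1 = 0.02558 h⁻¹
C = C₀ · e^(−k·t) = 0.3004 × e^(−0.02558 × 14.9)
  = 0.3004 × 0.6831 = 0.2052 mg/L
Convert: 0.2052 mg/L × 1000 = 205.2 µg/L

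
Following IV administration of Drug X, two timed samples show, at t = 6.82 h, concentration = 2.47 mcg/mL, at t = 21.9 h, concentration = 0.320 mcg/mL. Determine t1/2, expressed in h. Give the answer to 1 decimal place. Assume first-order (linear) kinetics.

5.1 h

k = ln(C₁/C₂) / (t₂ − t₁) = ln(2.47/0.320) / (21.9 − 6.82)
  = 2.044 / 15.08 = 0.1355 h⁻¹
t½ = ln2 / k = 0.693147 / 0.1355 = 5.115 h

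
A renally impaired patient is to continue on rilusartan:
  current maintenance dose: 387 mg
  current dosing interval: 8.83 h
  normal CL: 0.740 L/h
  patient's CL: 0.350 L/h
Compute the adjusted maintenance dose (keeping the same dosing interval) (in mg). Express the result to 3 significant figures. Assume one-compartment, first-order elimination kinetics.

To keep the same average steady-state level, dosing rate must scale with clearance.
CL ratio = 0.350 / 0.740 = 0.4730
New dose (same interval) = 387 × 0.4730 = 183.1 mg

183 mg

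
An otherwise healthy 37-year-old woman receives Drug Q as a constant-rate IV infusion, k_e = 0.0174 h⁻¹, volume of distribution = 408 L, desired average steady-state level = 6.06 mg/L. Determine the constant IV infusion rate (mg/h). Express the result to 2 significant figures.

43 mg/h

CL = k × Vd = 0.01740 × 408 = 7.099 L/h
At steady state, infusion rate R₀ = Css × CL = 6.06 × 7.099 = 43.02 mg/h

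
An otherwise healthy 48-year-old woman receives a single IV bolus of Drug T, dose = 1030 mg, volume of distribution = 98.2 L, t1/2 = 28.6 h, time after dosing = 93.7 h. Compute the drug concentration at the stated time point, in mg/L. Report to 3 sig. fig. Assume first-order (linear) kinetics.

C₀ = Dose / Vd = 1030 / 98.2 = 10.49 mg/L
k = ln2 / t½ = 0.693147 / 28.6 = 0.02424 h⁻¹
C = C₀ · e^(−k·t) = 10.49 × e^(−0.02424 × 93.7)
  = 10.49 × 0.1032 = 1.083 mg/L

1.08 mg/L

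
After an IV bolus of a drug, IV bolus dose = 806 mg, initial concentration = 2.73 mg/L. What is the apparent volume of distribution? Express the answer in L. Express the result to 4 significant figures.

Vd = Dose / C₀ = 806.0 / 2.73 = 295.2 L

295.2 L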